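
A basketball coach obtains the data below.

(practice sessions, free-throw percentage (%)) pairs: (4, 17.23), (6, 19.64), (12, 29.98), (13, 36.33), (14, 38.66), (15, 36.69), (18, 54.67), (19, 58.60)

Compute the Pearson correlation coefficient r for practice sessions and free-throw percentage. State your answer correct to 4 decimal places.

n = 8, Σx = 101, Σy = 291.8, Σxy = 4207.86, Σx² = 1471, Σy² = 12164.7924
Sxx = Σx² − (Σx)²/n = 1471 − 1275.125 = 195.875
Sxy = Σxy − (Σx)(Σy)/n = 4207.86 − 3683.975 = 523.885
Syy = Σy² − (Σy)²/n = 12164.7924 − 10643.405 = 1521.3874
r = Sxy/√(Sxx·Syy) = 523.885/√(298001.756975) = 523.885/545.895372 = 0.959680

0.9597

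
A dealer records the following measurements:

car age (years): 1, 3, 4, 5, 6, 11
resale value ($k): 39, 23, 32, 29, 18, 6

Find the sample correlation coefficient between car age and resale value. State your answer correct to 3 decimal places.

-0.911

n = 6, Σx = 30, Σy = 147, Σxy = 555, Σx² = 208, Σy² = 4275
Sxx = Σx² − (Σx)²/n = 208 − 150 = 58
Sxy = Σxy − (Σx)(Σy)/n = 555 − 735 = -180
Syy = Σy² − (Σy)²/n = 4275 − 3601.5 = 673.5
r = Sxy/√(Sxx·Syy) = -180/√(39063) = -180/197.643619 = -0.910730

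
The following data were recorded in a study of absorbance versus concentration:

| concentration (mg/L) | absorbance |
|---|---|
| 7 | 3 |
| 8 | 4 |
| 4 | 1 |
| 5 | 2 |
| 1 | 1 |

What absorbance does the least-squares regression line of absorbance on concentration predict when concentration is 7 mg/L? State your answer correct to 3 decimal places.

3.067

n = 5, Σx = 25, Σy = 11, Σxy = 68, Σx² = 155
Sxx = Σx² − (Σx)²/n = 155 − 125 = 30
Sxy = Σxy − (Σx)(Σy)/n = 68 − 55 = 13
b = Sxy/Sxx = 13/30 = 0.433333
a = ȳ − b·x̄ = 2.2 − 0.433333·5 = 0.033333
ŷ(7) = a + b·7 = 0.033333 + 0.433333·7 = 3.066667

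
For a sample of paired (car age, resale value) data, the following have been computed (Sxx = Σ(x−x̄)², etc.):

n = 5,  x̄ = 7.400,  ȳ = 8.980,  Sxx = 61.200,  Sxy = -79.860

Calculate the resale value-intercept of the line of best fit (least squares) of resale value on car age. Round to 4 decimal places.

18.6363

b = Sxy/Sxx = -79.86/61.2 = -1.304902
a = ȳ − b·x̄ = 8.98 − (-1.304902)·7.4 = 18.636275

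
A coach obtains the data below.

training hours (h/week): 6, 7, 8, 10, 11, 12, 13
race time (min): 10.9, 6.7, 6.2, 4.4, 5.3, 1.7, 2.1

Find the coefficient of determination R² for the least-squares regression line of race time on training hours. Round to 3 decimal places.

n = 7, Σx = 67, Σy = 37.3, Σxy = 311.9, Σx² = 683, Σy² = 256.89
Sxx = Σx² − (Σx)²/n = 683 − 641.285714 = 41.714286
Sxy = Σxy − (Σx)(Σy)/n = 311.9 − 357.014286 = -45.114286
Syy = Σy² − (Σy)²/n = 256.89 − 198.755714 = 58.134286
R² = Sxy²/(Sxx·Syy) = (-45.114286)²/(41.714286·58.134286) = 0.839288

0.839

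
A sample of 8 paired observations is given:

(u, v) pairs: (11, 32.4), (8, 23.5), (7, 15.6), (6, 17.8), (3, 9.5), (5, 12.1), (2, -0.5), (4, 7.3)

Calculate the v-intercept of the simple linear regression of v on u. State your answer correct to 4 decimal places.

-4.6950

n = 8, Σx = 46, Σy = 117.7, Σxy = 877.6, Σx² = 324
Sxx = Σx² − (Σx)²/n = 324 − 264.5 = 59.5
Sxy = Σxy − (Σx)(Σy)/n = 877.6 − 676.775 = 200.825
b = Sxy/Sxx = 200.825/59.5 = 3.375210
a = ȳ − b·x̄ = 14.7125 − 3.375210·5.75 = -4.694958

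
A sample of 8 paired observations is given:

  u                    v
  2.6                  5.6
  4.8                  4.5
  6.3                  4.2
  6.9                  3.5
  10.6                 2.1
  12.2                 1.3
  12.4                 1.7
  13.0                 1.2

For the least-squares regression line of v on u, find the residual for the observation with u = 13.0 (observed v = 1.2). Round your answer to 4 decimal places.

n = 8, Σx = 68.8, Σy = 24.1, Σxy = 161.57, Σx² = 701.06
Sxx = Σx² − (Σx)²/n = 701.06 − 591.68 = 109.38
Sxy = Σxy − (Σx)(Σy)/n = 161.57 − 207.26 = -45.69
b = Sxy/Sxx = -45.69/109.38 = -0.417718
a = ȳ − b·x̄ = 3.0125 − (-0.417718)·8.6 = 6.604875
ŷ(13.0) = 6.604875 + (-0.417718)·13 = 1.174541
residual = y − ŷ = 1.2 − 1.174541 = 0.025459

0.0255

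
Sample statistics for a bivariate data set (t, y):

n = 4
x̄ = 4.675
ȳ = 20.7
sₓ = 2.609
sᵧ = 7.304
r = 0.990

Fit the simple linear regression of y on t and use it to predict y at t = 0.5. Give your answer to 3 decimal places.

b = r · sᵧ/sₓ = 0.99 · 7.304/2.609 = 2.771545
a = ȳ − b·x̄ = 20.7 − 2.771545·4.675 = 7.743029
ŷ(0.5) = a + b·0.5 = 7.743029 + 2.771545·0.5 = 9.128801

9.129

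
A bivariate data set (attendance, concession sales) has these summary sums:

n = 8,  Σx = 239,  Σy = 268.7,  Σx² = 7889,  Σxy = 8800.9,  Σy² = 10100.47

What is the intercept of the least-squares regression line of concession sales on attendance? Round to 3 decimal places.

2.731

Sxx = Σx² − (Σx)²/n = 7889 − 7140.125 = 748.875
Sxy = Σxy − (Σx)(Σy)/n = 8800.9 − 8027.4125 = 773.4875
b = Sxy/Sxx = 773.4875/748.875 = 1.032866
a = ȳ − b·x̄ = 33.5875 − 1.032866·29.875 = 2.730629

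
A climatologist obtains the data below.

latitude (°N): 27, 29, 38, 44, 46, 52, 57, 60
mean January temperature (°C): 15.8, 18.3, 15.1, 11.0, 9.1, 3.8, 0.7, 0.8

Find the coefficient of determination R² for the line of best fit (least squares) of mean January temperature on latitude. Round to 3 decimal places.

n = 8, Σx = 353, Σy = 74.6, Σxy = 2719.2, Σx² = 16619, Σy² = 1031.92
Sxx = Σx² − (Σx)²/n = 16619 − 15576.125 = 1042.875
Sxy = Σxy − (Σx)(Σy)/n = 2719.2 − 3291.725 = -572.525
Syy = Σy² − (Σy)²/n = 1031.92 − 695.645 = 336.275
R² = Sxy²/(Sxx·Syy) = (-572.525)²/(1042.875·336.275) = 0.934678

0.935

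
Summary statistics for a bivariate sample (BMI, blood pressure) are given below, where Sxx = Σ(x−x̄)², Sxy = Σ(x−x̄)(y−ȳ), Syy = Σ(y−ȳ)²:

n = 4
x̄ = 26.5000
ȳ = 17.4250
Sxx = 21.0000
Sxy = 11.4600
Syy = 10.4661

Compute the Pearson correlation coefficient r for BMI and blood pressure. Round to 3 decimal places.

0.773

r = Sxy/√(Sxx·Syy) = 11.46/√(219.7881) = 11.46/14.825252 = 0.773005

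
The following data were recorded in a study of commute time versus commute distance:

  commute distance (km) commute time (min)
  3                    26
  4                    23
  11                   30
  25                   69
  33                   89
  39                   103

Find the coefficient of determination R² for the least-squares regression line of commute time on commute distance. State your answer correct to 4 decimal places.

0.9826

n = 6, Σx = 115, Σy = 340, Σxy = 9179, Σx² = 3381, Σy² = 25396
Sxx = Σx² − (Σx)²/n = 3381 − 2204.166667 = 1176.833333
Sxy = Σxy − (Σx)(Σy)/n = 9179 − 6516.666667 = 2662.333333
Syy = Σy² − (Σy)²/n = 25396 − 19266.666667 = 6129.333333
R² = Sxy²/(Sxx·Syy) = (2662.333333)²/(1176.833333·6129.333333) = 0.982645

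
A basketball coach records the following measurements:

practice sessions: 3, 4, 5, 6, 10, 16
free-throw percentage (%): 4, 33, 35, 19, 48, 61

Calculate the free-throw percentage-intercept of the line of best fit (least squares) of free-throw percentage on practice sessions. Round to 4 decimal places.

7.3799

n = 6, Σx = 44, Σy = 200, Σxy = 1889, Σx² = 442
Sxx = Σx² − (Σx)²/n = 442 − 322.666667 = 119.333333
Sxy = Σxy − (Σx)(Σy)/n = 1889 − 1466.666667 = 422.333333
b = Sxy/Sxx = 422.333333/119.333333 = 3.539106
a = ȳ − b·x̄ = 33.333333 − 3.539106·7.333333 = 7.379888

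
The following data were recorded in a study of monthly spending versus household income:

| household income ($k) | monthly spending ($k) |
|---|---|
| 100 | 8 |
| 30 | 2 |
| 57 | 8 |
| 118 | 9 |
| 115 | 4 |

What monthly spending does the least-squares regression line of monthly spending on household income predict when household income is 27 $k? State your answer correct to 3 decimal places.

n = 5, Σx = 420, Σy = 31, Σxy = 2838, Σx² = 41298
Sxx = Σx² − (Σx)²/n = 41298 − 35280 = 6018
Sxy = Σxy − (Σx)(Σy)/n = 2838 − 2604 = 234
b = Sxy/Sxx = 234/6018 = 0.038883
a = ȳ − b·x̄ = 6.2 − 0.038883·84 = 2.933799
ŷ(27) = a + b·27 = 2.933799 + 0.038883·27 = 3.983649

3.984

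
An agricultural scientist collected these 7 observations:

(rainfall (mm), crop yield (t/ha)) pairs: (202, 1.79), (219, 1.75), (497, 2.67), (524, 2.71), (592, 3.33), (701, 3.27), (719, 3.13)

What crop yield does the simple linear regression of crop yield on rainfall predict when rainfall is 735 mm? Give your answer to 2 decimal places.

3.40

n = 7, Σx = 3454, Σy = 18.65, Σxy = 10005.96, Σx² = 1969176
Sxx = Σx² − (Σx)²/n = 1969176 − 1704302.285714 = 264873.714286
Sxy = Σxy − (Σx)(Σy)/n = 10005.96 − 9202.442857 = 803.517143
b = Sxy/Sxx = 803.517143/264873.714286 = 0.003034
a = ȳ − b·x̄ = 2.664286 − 0.003034·493.428571 = 1.167428
ŷ(735) = a + b·735 = 1.167428 + 0.003034·735 = 3.397113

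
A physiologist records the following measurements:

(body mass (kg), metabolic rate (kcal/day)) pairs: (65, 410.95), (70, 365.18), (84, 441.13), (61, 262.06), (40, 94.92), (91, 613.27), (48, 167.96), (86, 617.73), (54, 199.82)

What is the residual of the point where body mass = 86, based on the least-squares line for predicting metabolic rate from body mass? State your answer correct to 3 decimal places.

67.717

n = 9, Σx = 599, Σy = 3173.02, Σxy = 236896.44, Σx² = 42399
Sxx = Σx² − (Σx)²/n = 42399 − 39866.777778 = 2532.222222
Sxy = Σxy − (Σx)(Σy)/n = 236896.44 − 211182.108889 = 25714.331111
b = Sxy/Sxx = 25714.331111/2532.222222 = 10.154848
a = ȳ − b·x̄ = 352.557778 − 10.154848·66.555556 = -323.303755
ŷ(86) = -323.303755 + 10.154848·86 = 550.013151
residual = y − ŷ = 617.73 − 550.013151 = 67.716849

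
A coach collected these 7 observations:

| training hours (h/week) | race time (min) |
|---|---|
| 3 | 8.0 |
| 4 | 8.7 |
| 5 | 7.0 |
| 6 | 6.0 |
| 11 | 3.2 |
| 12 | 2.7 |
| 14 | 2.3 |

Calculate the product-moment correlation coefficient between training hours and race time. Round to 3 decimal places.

-0.978

n = 7, Σx = 55, Σy = 37.9, Σxy = 229.6, Σx² = 547, Σy² = 247.51
Sxx = Σx² − (Σx)²/n = 547 − 432.142857 = 114.857143
Sxy = Σxy − (Σx)(Σy)/n = 229.6 − 297.785714 = -68.185714
Syy = Σy² − (Σy)²/n = 247.51 − 205.201429 = 42.308571
r = Sxy/√(Sxx·Syy) = -68.185714/√(4859.441633) = -68.185714/69.709695 = -0.978138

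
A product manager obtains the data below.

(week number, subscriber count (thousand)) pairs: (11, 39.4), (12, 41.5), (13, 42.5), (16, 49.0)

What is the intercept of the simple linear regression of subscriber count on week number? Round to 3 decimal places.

18.307

n = 4, Σx = 52, Σy = 172.4, Σxy = 2267.9, Σx² = 690
Sxx = Σx² − (Σx)²/n = 690 − 676 = 14
Sxy = Σxy − (Σx)(Σy)/n = 2267.9 − 2241.2 = 26.7
b = Sxy/Sxx = 26.7/14 = 1.907143
a = ȳ − b·x̄ = 43.1 − 1.907143·13 = 18.307143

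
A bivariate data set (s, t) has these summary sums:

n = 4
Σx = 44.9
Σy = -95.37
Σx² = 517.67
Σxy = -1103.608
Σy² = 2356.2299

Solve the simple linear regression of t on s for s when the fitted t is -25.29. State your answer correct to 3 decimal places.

Sxx = Σx² − (Σx)²/n = 517.67 − 504.0025 = 13.6675
Sxy = Σxy − (Σx)(Σy)/n = -1103.608 − (-1070.52825) = -33.07975
b = Sxy/Sxx = -33.07975/13.6675 = -2.420322
a = ȳ − b·x̄ = -23.8425 − (-2.420322)·11.225 = 3.325614
Set a + b·x = -25.29: x = (-25.29 − 3.325614) / (-2.420322) = 11.823061

11.823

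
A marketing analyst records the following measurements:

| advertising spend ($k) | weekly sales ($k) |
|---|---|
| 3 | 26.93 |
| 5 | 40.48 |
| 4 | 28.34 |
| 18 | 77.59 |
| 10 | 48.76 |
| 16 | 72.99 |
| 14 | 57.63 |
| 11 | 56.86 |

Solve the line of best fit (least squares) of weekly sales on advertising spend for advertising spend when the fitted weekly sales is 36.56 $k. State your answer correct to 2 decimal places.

n = 8, Σx = 81, Σy = 409.58, Σxy = 4880.89, Σx² = 1047
Sxx = Σx² − (Σx)²/n = 1047 − 820.125 = 226.875
Sxy = Σxy − (Σx)(Σy)/n = 4880.89 − 4146.9975 = 733.8925
b = Sxy/Sxx = 733.8925/226.875 = 3.234788
a = ȳ − b·x̄ = 51.1975 − 3.234788·10.125 = 18.445273
Set a + b·x = 36.56: x = (36.56 − 18.445273) / 3.234788 = 5.599974

5.60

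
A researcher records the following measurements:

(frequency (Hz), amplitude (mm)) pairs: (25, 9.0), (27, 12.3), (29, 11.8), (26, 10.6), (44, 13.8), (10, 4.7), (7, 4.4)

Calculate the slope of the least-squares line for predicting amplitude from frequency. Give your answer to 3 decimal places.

0.283

n = 7, Σx = 168, Σy = 66.6, Σxy = 1859.9, Σx² = 4956
Sxx = Σx² − (Σx)²/n = 4956 − 4032 = 924
Sxy = Σxy − (Σx)(Σy)/n = 1859.9 − 1598.4 = 261.5
b = Sxy/Sxx = 261.5/924 = 0.283009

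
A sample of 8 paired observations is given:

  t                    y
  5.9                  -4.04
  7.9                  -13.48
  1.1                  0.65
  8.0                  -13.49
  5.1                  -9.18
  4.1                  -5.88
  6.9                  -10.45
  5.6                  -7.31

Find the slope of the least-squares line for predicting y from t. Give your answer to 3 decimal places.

n = 8, Σx = 44.6, Σy = -63.18, Σxy = -421.5, Σx² = 284.22
Sxx = Σx² − (Σx)²/n = 284.22 − 248.645 = 35.575
Sxy = Σxy − (Σx)(Σy)/n = -421.5 − (-352.2285) = -69.2715
b = Sxy/Sxx = -69.2715/35.575 = -1.947196

-1.947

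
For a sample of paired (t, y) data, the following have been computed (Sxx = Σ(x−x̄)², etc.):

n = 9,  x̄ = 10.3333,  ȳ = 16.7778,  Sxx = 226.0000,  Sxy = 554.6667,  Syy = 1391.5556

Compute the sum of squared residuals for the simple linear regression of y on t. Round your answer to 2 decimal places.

b = Sxy/Sxx = 554.6667/226 = 2.454277
SSE = Syy − b·Sxy = 1391.5556 − 2.454277·554.6667 = 30.249635

30.25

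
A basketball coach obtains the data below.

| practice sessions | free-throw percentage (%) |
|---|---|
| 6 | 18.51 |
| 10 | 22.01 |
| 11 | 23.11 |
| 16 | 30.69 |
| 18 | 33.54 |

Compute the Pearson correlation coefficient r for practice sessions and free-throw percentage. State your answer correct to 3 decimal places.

0.992

n = 5, Σx = 61, Σy = 127.86, Σxy = 1680.13, Σx² = 837, Σy² = 3427.94
Sxx = Σx² − (Σx)²/n = 837 − 744.2 = 92.8
Sxy = Σxy − (Σx)(Σy)/n = 1680.13 − 1559.892 = 120.238
Syy = Σy² − (Σy)²/n = 3427.94 − 3269.63592 = 158.30408
r = Sxy/√(Sxx·Syy) = 120.238/√(14690.618624) = 120.238/121.204862 = 0.992023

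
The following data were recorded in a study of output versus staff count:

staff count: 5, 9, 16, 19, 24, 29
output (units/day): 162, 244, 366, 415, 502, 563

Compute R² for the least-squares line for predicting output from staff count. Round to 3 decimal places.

n = 6, Σx = 102, Σy = 2252, Σxy = 45122, Σx² = 2140, Σy² = 960934
Sxx = Σx² − (Σx)²/n = 2140 − 1734 = 406
Sxy = Σxy − (Σx)(Σy)/n = 45122 − 38284 = 6838
Syy = Σy² − (Σy)²/n = 960934 − 845250.666667 = 115683.333333
R² = Sxy²/(Sxx·Syy) = (6838)²/(406·115683.333333) = 0.995546

0.996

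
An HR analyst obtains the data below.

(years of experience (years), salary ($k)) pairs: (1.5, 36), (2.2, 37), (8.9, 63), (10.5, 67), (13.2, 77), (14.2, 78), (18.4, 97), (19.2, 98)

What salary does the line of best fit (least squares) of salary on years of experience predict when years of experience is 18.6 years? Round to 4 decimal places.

96.1002

n = 8, Σx = 88.1, Σy = 553, Σxy = 7190, Σx² = 1279.63
Sxx = Σx² − (Σx)²/n = 1279.63 − 970.20125 = 309.42875
Sxy = Σxy − (Σx)(Σy)/n = 7190 − 6089.9125 = 1100.0875
b = Sxy/Sxx = 1100.0875/309.42875 = 3.555221
a = ȳ − b·x̄ = 69.125 − 3.555221·11.0125 = 29.973132
ŷ(18.6) = a + b·18.6 = 29.973132 + 3.555221·18.6 = 96.100237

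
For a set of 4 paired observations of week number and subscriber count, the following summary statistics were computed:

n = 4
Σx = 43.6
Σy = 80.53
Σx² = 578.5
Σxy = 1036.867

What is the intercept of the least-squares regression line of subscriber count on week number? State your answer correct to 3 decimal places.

Sxx = Σx² − (Σx)²/n = 578.5 − 475.24 = 103.26
Sxy = Σxy − (Σx)(Σy)/n = 1036.867 − 877.777 = 159.09
b = Sxy/Sxx = 159.09/103.26 = 1.540674
a = ȳ − b·x̄ = 20.1325 − 1.540674·10.9 = 3.339153

3.339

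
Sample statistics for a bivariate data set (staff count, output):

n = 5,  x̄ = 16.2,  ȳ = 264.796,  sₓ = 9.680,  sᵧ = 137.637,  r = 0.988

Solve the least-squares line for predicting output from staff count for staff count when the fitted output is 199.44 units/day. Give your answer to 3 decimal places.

11.548

b = r · sᵧ/sₓ = 0.988 · 137.637/9.68 = 14.048074
a = ȳ − b·x̄ = 264.796 − 14.048074·16.2 = 37.217202
Set a + b·x = 199.44: x = (199.44 − 37.217202) / 14.048074 = 11.547690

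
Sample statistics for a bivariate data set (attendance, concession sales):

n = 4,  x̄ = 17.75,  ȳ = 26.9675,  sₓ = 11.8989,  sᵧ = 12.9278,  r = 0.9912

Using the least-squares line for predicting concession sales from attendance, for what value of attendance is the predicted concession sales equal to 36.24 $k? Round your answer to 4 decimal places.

b = r · sᵧ/sₓ = 0.9912 · 12.9278/11.8989 = 1.076909
a = ȳ − b·x̄ = 26.9675 − 1.076909·17.75 = 7.852361
Set a + b·x = 36.24: x = (36.24 − 7.852361) / 1.076909 = 26.360289

26.3603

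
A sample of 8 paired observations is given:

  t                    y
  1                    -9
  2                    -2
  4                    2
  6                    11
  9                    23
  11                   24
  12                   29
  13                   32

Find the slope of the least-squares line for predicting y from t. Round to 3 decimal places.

3.290

n = 8, Σx = 58, Σy = 110, Σxy = 1296, Σx² = 572
Sxx = Σx² − (Σx)²/n = 572 − 420.5 = 151.5
Sxy = Σxy − (Σx)(Σy)/n = 1296 − 797.5 = 498.5
b = Sxy/Sxx = 498.5/151.5 = 3.290429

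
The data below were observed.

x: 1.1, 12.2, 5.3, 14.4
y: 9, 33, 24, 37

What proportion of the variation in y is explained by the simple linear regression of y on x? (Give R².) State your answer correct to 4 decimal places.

n = 4, Σx = 33, Σy = 103, Σxy = 1072.5, Σx² = 385.5, Σy² = 3115
Sxx = Σx² − (Σx)²/n = 385.5 − 272.25 = 113.25
Sxy = Σxy − (Σx)(Σy)/n = 1072.5 − 849.75 = 222.75
Syy = Σy² − (Σy)²/n = 3115 − 2652.25 = 462.75
R² = Sxy²/(Sxx·Syy) = (222.75)²/(113.25·462.75) = 0.946784

0.9468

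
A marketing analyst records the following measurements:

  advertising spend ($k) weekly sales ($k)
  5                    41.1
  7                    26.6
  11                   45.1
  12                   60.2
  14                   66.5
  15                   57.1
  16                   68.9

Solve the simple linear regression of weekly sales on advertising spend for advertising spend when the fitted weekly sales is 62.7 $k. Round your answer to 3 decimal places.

14.731

n = 7, Σx = 80, Σy = 365.5, Σxy = 4500.1, Σx² = 1016
Sxx = Σx² − (Σx)²/n = 1016 − 914.285714 = 101.714286
Sxy = Σxy − (Σx)(Σy)/n = 4500.1 − 4177.142857 = 322.957143
b = Sxy/Sxx = 322.957143/101.714286 = 3.175140
a = ȳ − b·x̄ = 52.214286 − 3.175140·11.428571 = 15.926966
Set a + b·x = 62.7: x = (62.7 − 15.926966) / 3.175140 = 14.731013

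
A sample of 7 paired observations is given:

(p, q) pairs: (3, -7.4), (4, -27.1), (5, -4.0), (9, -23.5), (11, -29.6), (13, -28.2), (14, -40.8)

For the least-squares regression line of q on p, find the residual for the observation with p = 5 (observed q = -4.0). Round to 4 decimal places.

n = 7, Σx = 59, Σy = -160.6, Σxy = -1625.5, Σx² = 617
Sxx = Σx² − (Σx)²/n = 617 − 497.285714 = 119.714286
Sxy = Σxy − (Σx)(Σy)/n = -1625.5 − (-1353.628571) = -271.871429
b = Sxy/Sxx = -271.871429/119.714286 = -2.271002
a = ȳ − b·x̄ = -22.942857 − (-2.271002)·8.428571 = -3.801551
ŷ(5) = -3.801551 + (-2.271002)·5 = -15.156563
residual = y − ŷ = -4.0 − (-15.156563) = 11.156563

11.1566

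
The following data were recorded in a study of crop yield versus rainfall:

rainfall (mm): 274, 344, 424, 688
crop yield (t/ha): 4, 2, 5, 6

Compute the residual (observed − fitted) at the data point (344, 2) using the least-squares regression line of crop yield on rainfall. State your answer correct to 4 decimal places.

n = 4, Σx = 1730, Σy = 17, Σxy = 8032, Σx² = 846532
Sxx = Σx² − (Σx)²/n = 846532 − 748225 = 98307
Sxy = Σxy − (Σx)(Σy)/n = 8032 − 7352.5 = 679.5
b = Sxy/Sxx = 679.5/98307 = 0.006912
a = ȳ − b·x̄ = 4.25 − 0.006912·432.5 = 1.260551
ŷ(344) = 1.260551 + 0.006912·344 = 3.638286
residual = y − ŷ = 2 − 3.638286 = -1.638286

-1.6383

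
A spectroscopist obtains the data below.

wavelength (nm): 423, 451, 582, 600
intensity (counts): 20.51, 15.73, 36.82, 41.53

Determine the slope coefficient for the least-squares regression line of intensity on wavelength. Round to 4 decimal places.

n = 4, Σx = 2056, Σy = 114.59, Σxy = 62117.2, Σx² = 1081054
Sxx = Σx² − (Σx)²/n = 1081054 − 1056784 = 24270
Sxy = Σxy − (Σx)(Σy)/n = 62117.2 − 58899.26 = 3217.94
b = Sxy/Sxx = 3217.94/24270 = 0.132589

0.1326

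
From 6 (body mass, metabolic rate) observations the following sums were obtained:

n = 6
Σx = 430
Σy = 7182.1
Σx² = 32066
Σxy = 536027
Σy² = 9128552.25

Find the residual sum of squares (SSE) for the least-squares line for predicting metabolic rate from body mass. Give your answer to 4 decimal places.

Sxx = Σx² − (Σx)²/n = 32066 − 30816.666667 = 1249.333333
Sxy = Σxy − (Σx)(Σy)/n = 536027 − 514717.166667 = 21309.833333
Syy = Σy² − (Σy)²/n = 9128552.25 − 8597093.401667 = 531458.848333
b = Sxy/Sxx = 21309.833333/1249.333333 = 17.056964
SSE = Syy − b·Sxy = 531458.848333 − 17.056964·21309.833333 = 167977.794416

167977.7944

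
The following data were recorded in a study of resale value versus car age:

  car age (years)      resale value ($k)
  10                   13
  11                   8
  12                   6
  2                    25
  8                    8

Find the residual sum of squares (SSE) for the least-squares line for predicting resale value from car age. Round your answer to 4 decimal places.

39.5190

n = 5, Σx = 43, Σy = 60, Σxy = 404, Σx² = 433, Σy² = 958
Sxx = Σx² − (Σx)²/n = 433 − 369.8 = 63.2
Sxy = Σxy − (Σx)(Σy)/n = 404 − 516 = -112
Syy = Σy² − (Σy)²/n = 958 − 720 = 238
b = Sxy/Sxx = -112/63.2 = -1.772152
SSE = Syy − b·Sxy = 238 − (-1.772152)·(-112) = 39.518987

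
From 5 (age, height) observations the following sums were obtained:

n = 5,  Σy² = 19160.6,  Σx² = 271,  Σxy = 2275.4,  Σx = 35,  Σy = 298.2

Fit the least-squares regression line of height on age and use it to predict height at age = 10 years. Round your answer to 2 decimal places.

81.33

Sxx = Σx² − (Σx)²/n = 271 − 245 = 26
Sxy = Σxy − (Σx)(Σy)/n = 2275.4 − 2087.4 = 188
b = Sxy/Sxx = 188/26 = 7.230769
a = ȳ − b·x̄ = 59.64 − 7.230769·7 = 9.024615
ŷ(10) = a + b·10 = 9.024615 + 7.230769·10 = 81.332308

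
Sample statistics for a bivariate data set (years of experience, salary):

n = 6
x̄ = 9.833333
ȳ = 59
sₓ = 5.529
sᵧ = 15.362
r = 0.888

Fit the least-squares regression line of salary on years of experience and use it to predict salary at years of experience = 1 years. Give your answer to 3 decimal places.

b = r · sᵧ/sₓ = 0.888 · 15.362/5.529 = 2.467256
a = ȳ − b·x̄ = 59 − 2.467256·9.833333 = 34.738654
ŷ(1) = a + b·1 = 34.738654 + 2.467256·1 = 37.205910

37.206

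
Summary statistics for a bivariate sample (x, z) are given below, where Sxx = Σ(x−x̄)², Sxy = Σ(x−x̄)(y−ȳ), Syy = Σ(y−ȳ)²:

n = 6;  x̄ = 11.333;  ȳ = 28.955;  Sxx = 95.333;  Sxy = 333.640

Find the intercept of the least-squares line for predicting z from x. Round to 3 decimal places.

b = Sxy/Sxx = 333.64/95.333 = 3.499733
a = ȳ − b·x̄ = 28.955 − 3.499733·11.333 = -10.707469

-10.707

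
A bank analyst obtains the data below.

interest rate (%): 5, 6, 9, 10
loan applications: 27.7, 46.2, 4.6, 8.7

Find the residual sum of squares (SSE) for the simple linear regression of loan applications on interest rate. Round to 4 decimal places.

n = 4, Σx = 30, Σy = 87.2, Σxy = 544.1, Σx² = 242, Σy² = 2998.58
Sxx = Σx² − (Σx)²/n = 242 − 225 = 17
Sxy = Σxy − (Σx)(Σy)/n = 544.1 − 654 = -109.9
Syy = Σy² − (Σy)²/n = 2998.58 − 1900.96 = 1097.62
b = Sxy/Sxx = -109.9/17 = -6.464706
SSE = Syy − b·Sxy = 1097.62 − (-6.464706)·(-109.9) = 387.148824

387.1488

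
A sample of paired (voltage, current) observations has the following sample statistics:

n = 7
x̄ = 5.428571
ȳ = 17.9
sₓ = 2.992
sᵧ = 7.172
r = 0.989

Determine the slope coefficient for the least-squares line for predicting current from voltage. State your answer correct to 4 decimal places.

b = r · sᵧ/sₓ = 0.989 · 7.172/2.992 = 2.370691

2.3707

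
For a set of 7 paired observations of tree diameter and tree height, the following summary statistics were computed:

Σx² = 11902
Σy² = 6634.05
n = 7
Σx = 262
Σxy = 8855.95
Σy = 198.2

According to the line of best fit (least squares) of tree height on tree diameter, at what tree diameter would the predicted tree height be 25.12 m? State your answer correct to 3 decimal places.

Sxx = Σx² − (Σx)²/n = 11902 − 9806.285714 = 2095.714286
Sxy = Σxy − (Σx)(Σy)/n = 8855.95 − 7418.342857 = 1437.607143
b = Sxy/Sxx = 1437.607143/2095.714286 = 0.685975
a = ȳ − b·x̄ = 28.314286 − 0.685975·37.428571 = 2.639230
Set a + b·x = 25.12: x = (25.12 − 2.639230) / 0.685975 = 32.772007

32.772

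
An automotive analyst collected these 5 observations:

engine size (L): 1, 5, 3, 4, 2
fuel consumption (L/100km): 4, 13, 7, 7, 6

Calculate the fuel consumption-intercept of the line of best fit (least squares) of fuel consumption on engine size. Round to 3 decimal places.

1.700

n = 5, Σx = 15, Σy = 37, Σxy = 130, Σx² = 55
Sxx = Σx² − (Σx)²/n = 55 − 45 = 10
Sxy = Σxy − (Σx)(Σy)/n = 130 − 111 = 19
b = Sxy/Sxx = 19/10 = 1.9
a = ȳ − b·x̄ = 7.4 − 1.9·3 = 1.7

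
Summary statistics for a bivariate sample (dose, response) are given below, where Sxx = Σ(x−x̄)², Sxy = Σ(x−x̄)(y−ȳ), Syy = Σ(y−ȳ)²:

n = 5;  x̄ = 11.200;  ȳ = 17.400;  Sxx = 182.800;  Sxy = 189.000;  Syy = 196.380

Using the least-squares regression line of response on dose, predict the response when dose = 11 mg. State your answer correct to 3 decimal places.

b = Sxy/Sxx = 189/182.8 = 1.033917
a = ȳ − b·x̄ = 17.4 − 1.033917·11.2 = 5.820131
ŷ(11) = a + b·11 = 5.820131 + 1.033917·11 = 17.193217

17.193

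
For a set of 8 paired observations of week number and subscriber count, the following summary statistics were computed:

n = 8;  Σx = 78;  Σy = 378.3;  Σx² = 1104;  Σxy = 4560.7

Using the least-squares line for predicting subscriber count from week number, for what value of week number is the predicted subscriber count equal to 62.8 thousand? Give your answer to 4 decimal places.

Sxx = Σx² − (Σx)²/n = 1104 − 760.5 = 343.5
Sxy = Σxy − (Σx)(Σy)/n = 4560.7 − 3688.425 = 872.275
b = Sxy/Sxx = 872.275/343.5 = 2.539374
a = ȳ − b·x̄ = 47.2875 − 2.539374·9.75 = 22.528603
Set a + b·x = 62.8: x = (62.8 − 22.528603) / 2.539374 = 15.858789

15.8588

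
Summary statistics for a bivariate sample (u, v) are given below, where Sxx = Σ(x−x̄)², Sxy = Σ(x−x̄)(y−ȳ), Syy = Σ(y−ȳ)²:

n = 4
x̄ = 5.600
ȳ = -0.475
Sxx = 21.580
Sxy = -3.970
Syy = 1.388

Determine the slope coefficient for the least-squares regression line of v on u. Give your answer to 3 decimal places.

b = Sxy/Sxx = -3.97/21.58 = -0.183967

-0.184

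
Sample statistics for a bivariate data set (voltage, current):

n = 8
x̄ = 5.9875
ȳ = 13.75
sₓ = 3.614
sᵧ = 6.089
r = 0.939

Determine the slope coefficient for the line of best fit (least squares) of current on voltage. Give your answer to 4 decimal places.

1.5821

b = r · sᵧ/sₓ = 0.939 · 6.089/3.614 = 1.582062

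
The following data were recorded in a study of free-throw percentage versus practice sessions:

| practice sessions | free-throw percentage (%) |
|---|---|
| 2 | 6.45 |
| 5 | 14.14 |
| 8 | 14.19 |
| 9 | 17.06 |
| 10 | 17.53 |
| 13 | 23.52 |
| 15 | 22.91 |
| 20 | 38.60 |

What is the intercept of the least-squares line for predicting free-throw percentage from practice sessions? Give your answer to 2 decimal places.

2.87

n = 8, Σx = 82, Σy = 154.4, Σxy = 1947.37, Σx² = 1068
Sxx = Σx² − (Σx)²/n = 1068 − 840.5 = 227.5
Sxy = Σxy − (Σx)(Σy)/n = 1947.37 − 1582.6 = 364.77
b = Sxy/Sxx = 364.77/227.5 = 1.603385
a = ȳ − b·x̄ = 19.3 − 1.603385·10.25 = 2.865308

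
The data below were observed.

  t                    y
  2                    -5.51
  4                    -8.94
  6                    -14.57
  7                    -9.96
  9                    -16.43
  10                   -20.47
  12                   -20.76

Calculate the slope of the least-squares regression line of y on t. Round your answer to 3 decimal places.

n = 7, Σx = 50, Σy = -96.64, Σxy = -805.61, Σx² = 430
Sxx = Σx² − (Σx)²/n = 430 − 357.142857 = 72.857143
Sxy = Σxy − (Σx)(Σy)/n = -805.61 − (-690.285714) = -115.324286
b = Sxy/Sxx = -115.324286/72.857143 = -1.582882

-1.583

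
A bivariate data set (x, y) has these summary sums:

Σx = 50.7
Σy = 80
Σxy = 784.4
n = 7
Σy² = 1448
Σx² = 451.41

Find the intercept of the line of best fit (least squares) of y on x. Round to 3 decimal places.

-6.204

Sxx = Σx² − (Σx)²/n = 451.41 − 367.212857 = 84.197143
Sxy = Σxy − (Σx)(Σy)/n = 784.4 − 579.428571 = 204.971429
b = Sxy/Sxx = 204.971429/84.197143 = 2.434423
a = ȳ − b·x̄ = 11.428571 − 2.434423·7.242857 = -6.203604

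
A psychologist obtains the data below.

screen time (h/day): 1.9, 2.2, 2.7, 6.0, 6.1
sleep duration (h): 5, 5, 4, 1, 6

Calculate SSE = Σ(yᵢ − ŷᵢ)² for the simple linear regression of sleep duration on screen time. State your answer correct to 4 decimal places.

13.0848

n = 5, Σx = 18.9, Σy = 21, Σxy = 73.9, Σx² = 88.95, Σy² = 103
Sxx = Σx² − (Σx)²/n = 88.95 − 71.442 = 17.508
Sxy = Σxy − (Σx)(Σy)/n = 73.9 − 79.38 = -5.48
Syy = Σy² − (Σy)²/n = 103 − 88.2 = 14.8
b = Sxy/Sxx = -5.48/17.508 = -0.313000
SSE = Syy − b·Sxy = 14.8 − (-0.313000)·(-5.48) = 13.084761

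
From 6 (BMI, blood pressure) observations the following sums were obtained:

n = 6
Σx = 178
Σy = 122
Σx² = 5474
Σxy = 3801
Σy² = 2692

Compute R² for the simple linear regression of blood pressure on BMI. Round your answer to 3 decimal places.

0.808

Sxx = Σx² − (Σx)²/n = 5474 − 5280.666667 = 193.333333
Sxy = Σxy − (Σx)(Σy)/n = 3801 − 3619.333333 = 181.666667
Syy = Σy² − (Σy)²/n = 2692 − 2480.666667 = 211.333333
R² = Sxy²/(Sxx·Syy) = (181.666667)²/(193.333333·211.333333) = 0.807748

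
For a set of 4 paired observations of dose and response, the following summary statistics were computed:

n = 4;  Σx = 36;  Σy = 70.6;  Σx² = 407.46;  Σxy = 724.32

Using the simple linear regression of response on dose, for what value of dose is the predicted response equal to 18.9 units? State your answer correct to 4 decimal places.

Sxx = Σx² − (Σx)²/n = 407.46 − 324 = 83.46
Sxy = Σxy − (Σx)(Σy)/n = 724.32 − 635.4 = 88.92
b = Sxy/Sxx = 88.92/83.46 = 1.065421
a = ȳ − b·x̄ = 17.65 − 1.065421·9 = 8.061215
Set a + b·x = 18.9: x = (18.9 − 8.061215) / 1.065421 = 10.173246

10.1732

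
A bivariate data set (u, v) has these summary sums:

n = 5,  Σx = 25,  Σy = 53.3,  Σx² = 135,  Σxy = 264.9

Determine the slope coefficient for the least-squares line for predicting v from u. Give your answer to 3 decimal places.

Sxx = Σx² − (Σx)²/n = 135 − 125 = 10
Sxy = Σxy − (Σx)(Σy)/n = 264.9 − 266.5 = -1.6
b = Sxy/Sxx = -1.6/10 = -0.16

-0.160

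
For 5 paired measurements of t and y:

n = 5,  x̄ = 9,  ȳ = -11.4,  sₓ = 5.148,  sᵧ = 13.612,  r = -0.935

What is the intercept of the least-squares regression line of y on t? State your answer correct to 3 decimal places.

10.850

b = r · sᵧ/sₓ = -0.935 · 13.612/5.148 = -2.472265
a = ȳ − b·x̄ = -11.4 − (-2.472265)·9 = 10.850385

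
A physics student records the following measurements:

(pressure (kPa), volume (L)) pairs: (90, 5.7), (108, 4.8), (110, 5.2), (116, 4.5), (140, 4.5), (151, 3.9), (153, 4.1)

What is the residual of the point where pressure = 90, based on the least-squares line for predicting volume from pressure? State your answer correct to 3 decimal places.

n = 7, Σx = 868, Σy = 32.7, Σxy = 3971.6, Σx² = 111130
Sxx = Σx² − (Σx)²/n = 111130 − 107632 = 3498
Sxy = Σxy − (Σx)(Σy)/n = 3971.6 − 4054.8 = -83.2
b = Sxy/Sxx = -83.2/3498 = -0.023785
a = ȳ − b·x̄ = 4.671429 − (-0.023785)·124 = 7.620771
ŷ(90) = 7.620771 + (-0.023785)·90 = 5.480119
residual = y − ŷ = 5.7 − 5.480119 = 0.219881

0.220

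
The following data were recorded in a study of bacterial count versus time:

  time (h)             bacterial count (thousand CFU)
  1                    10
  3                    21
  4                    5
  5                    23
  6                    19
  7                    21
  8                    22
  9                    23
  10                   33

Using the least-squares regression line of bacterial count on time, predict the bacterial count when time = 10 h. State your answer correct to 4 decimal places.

28.0016

n = 9, Σx = 53, Σy = 177, Σxy = 1182, Σx² = 381
Sxx = Σx² − (Σx)²/n = 381 − 312.111111 = 68.888889
Sxy = Σxy − (Σx)(Σy)/n = 1182 − 1042.333333 = 139.666667
b = Sxy/Sxx = 139.666667/68.888889 = 2.027419
a = ȳ − b·x̄ = 19.666667 − 2.027419·5.888889 = 7.727419
ŷ(10) = a + b·10 = 7.727419 + 2.027419·10 = 28.001613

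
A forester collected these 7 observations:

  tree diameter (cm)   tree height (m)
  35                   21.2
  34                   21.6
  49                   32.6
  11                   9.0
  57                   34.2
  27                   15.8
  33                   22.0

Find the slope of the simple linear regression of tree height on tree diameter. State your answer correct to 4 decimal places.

n = 7, Σx = 246, Σy = 156.4, Σxy = 6274.8, Σx² = 9970
Sxx = Σx² − (Σx)²/n = 9970 − 8645.142857 = 1324.857143
Sxy = Σxy − (Σx)(Σy)/n = 6274.8 − 5496.342857 = 778.457143
b = Sxy/Sxx = 778.457143/1324.857143 = 0.587578

0.5876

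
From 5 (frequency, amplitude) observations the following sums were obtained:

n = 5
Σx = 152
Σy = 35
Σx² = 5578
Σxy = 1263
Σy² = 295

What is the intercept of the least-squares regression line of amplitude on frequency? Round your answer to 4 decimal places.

0.6799

Sxx = Σx² − (Σx)²/n = 5578 − 4620.8 = 957.2
Sxy = Σxy − (Σx)(Σy)/n = 1263 − 1064 = 199
b = Sxy/Sxx = 199/957.2 = 0.207898
a = ȳ − b·x̄ = 7 − 0.207898·30.4 = 0.679900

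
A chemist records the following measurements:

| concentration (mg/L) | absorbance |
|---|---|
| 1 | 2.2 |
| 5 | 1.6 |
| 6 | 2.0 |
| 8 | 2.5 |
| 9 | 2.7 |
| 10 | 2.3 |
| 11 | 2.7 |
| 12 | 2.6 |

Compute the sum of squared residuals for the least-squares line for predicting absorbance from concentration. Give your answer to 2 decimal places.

n = 8, Σx = 62, Σy = 18.6, Σxy = 150.4, Σx² = 572, Σy² = 44.28
Sxx = Σx² − (Σx)²/n = 572 − 480.5 = 91.5
Sxy = Σxy − (Σx)(Σy)/n = 150.4 − 144.15 = 6.25
Syy = Σy² − (Σy)²/n = 44.28 − 43.245 = 1.035
b = Sxy/Sxx = 6.25/91.5 = 0.068306
SSE = Syy − b·Sxy = 1.035 − 0.068306·6.25 = 0.608087

0.61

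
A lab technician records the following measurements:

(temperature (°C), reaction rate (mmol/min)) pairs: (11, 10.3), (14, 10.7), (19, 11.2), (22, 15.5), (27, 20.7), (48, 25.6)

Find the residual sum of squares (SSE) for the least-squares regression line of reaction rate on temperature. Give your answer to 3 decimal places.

n = 6, Σx = 141, Σy = 94, Σxy = 2604.6, Σx² = 4195, Σy² = 1670.12
Sxx = Σx² − (Σx)²/n = 4195 − 3313.5 = 881.5
Sxy = Σxy − (Σx)(Σy)/n = 2604.6 − 2209 = 395.6
Syy = Σy² − (Σy)²/n = 1670.12 − 1472.666667 = 197.453333
b = Sxy/Sxx = 395.6/881.5 = 0.448780
SSE = Syy − b·Sxy = 197.453333 − 0.448780·395.6 = 19.915772

19.916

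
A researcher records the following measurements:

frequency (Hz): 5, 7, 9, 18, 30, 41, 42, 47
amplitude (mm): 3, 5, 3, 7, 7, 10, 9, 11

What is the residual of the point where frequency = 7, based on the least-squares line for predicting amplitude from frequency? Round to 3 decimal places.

1.128

n = 8, Σx = 199, Σy = 55, Σxy = 1718, Σx² = 7033
Sxx = Σx² − (Σx)²/n = 7033 − 4950.125 = 2082.875
Sxy = Σxy − (Σx)(Σy)/n = 1718 − 1368.125 = 349.875
b = Sxy/Sxx = 349.875/2082.875 = 0.167977
a = ȳ − b·x̄ = 6.875 − 0.167977·24.875 = 2.696573
ŷ(7) = 2.696573 + 0.167977·7 = 3.872412
residual = y − ŷ = 5 − 3.872412 = 1.127588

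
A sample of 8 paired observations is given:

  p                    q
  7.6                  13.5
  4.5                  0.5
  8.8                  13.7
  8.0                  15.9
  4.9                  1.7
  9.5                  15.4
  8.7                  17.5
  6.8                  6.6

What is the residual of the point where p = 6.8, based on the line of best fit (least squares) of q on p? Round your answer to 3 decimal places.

-2.099

n = 8, Σx = 58.8, Σy = 84.8, Σxy = 704.37, Σx² = 455.64
Sxx = Σx² − (Σx)²/n = 455.64 − 432.18 = 23.46
Sxy = Σxy − (Σx)(Σy)/n = 704.37 − 623.28 = 81.09
b = Sxy/Sxx = 81.09/23.46 = 3.456522
a = ȳ − b·x̄ = 10.6 − 3.456522·7.35 = -14.805435
ŷ(6.8) = -14.805435 + 3.456522·6.8 = 8.698913
residual = y − ŷ = 6.6 − 8.698913 = -2.098913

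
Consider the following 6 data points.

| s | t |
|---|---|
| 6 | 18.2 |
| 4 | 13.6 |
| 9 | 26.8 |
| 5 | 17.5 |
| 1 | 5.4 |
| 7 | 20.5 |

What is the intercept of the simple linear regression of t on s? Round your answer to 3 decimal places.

3.114

n = 6, Σx = 32, Σy = 102, Σxy = 641.2, Σx² = 208
Sxx = Σx² − (Σx)²/n = 208 − 170.666667 = 37.333333
Sxy = Σxy − (Σx)(Σy)/n = 641.2 − 544 = 97.2
b = Sxy/Sxx = 97.2/37.333333 = 2.603571
a = ȳ − b·x̄ = 17 − 2.603571·5.333333 = 3.114286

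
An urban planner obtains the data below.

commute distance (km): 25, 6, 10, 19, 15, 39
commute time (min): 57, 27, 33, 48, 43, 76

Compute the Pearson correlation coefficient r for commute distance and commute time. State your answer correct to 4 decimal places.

n = 6, Σx = 114, Σy = 284, Σxy = 6438, Σx² = 2868, Σy² = 14996
Sxx = Σx² − (Σx)²/n = 2868 − 2166 = 702
Sxy = Σxy − (Σx)(Σy)/n = 6438 − 5396 = 1042
Syy = Σy² − (Σy)²/n = 14996 − 13442.666667 = 1553.333333
r = Sxy/√(Sxx·Syy) = 1042/√(1090440) = 1042/1044.241351 = 0.997854

0.9979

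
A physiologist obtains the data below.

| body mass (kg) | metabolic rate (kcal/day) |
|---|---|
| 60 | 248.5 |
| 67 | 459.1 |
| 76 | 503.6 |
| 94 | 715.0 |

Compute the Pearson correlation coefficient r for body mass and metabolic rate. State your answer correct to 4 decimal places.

n = 4, Σx = 297, Σy = 1926.2, Σxy = 151153.3, Σx² = 22701, Σy² = 1037363.02
Sxx = Σx² − (Σx)²/n = 22701 − 22052.25 = 648.75
Sxy = Σxy − (Σx)(Σy)/n = 151153.3 − 143020.35 = 8132.95
Syy = Σy² − (Σy)²/n = 1037363.02 − 927561.61 = 109801.41
r = Sxy/√(Sxx·Syy) = 8132.95/√(71233664.7375) = 8132.95/8440.003835 = 0.963619

0.9636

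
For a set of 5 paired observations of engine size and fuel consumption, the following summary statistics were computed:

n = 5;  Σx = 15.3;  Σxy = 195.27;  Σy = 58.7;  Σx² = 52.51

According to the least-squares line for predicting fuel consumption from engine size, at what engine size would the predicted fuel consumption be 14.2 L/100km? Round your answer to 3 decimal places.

Sxx = Σx² − (Σx)²/n = 52.51 − 46.818 = 5.692
Sxy = Σxy − (Σx)(Σy)/n = 195.27 − 179.622 = 15.648
b = Sxy/Sxx = 15.648/5.692 = 2.749122
a = ȳ − b·x̄ = 11.74 − 2.749122·3.06 = 3.327688
Set a + b·x = 14.2: x = (14.2 − 3.327688) / 2.749122 = 3.954831

3.955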